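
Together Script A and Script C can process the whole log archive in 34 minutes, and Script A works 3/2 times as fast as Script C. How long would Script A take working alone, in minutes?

170/3 minutes

Let Script C's rate be r; then Script A's rate is (3/2)r, so together (3/2 + 1)r = (5/2)r = 1/34.
Thus r = 1/85 per minute.
Script C alone: 85 minutes; Script A alone: 170/3 minutes.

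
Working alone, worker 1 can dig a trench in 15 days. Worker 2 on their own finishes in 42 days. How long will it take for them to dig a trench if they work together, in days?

210/19 days

Combined rate: 1/15 + 1/42 = (14 + 5)/210 = 19/210 per day.
Time = 1 ÷ (19/210) = 210/19 days.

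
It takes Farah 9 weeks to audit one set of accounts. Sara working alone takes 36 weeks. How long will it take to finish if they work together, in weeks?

With two workers the combined time is the product over the sum: 9·36/(9+36) = 324/45 = 36/5 weeks.

36/5 weeks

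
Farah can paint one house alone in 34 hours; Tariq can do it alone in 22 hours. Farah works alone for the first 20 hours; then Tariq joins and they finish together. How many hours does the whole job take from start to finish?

51/2 hours

In 20 hours Farah does 20/34 = 10/17 of the job, leaving 7/17.
Farah and Tariq together work at 14/187 per hour, so finishing takes 7/17 ÷ 14/187 = 11/2 hours.
Total time = 20 + 11/2 = 51/2 hours.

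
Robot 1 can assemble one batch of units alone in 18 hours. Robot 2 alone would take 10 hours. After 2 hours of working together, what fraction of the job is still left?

31/45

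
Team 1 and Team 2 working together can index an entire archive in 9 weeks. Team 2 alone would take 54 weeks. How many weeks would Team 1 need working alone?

Combined rate is 1/9 per week.
Known contribution: 1/54 per week.
So Team 1's rate is 1/9 − 1/54 = 5/54, meaning 54/5 weeks alone.

54/5 weeks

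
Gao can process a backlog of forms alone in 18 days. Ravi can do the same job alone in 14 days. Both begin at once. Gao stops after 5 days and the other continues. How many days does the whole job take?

91/9 days

In the first 5 days the combined rate is 8/63, so 40/63 of the job is done, leaving 23/63.
After Gao leaves the rate is 1/14 per day; the remaining 23/63 takes 46/9 days.
Total = 5 + 46/9 = 91/9 days.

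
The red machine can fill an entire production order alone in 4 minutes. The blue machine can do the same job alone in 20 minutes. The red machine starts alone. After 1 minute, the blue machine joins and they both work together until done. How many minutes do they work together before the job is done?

5/2 minutes

In the first 1 minute the red machine alone does 1/4 of the job, leaving 3/4.
Once everyone is working, combined rate: 1/4 + 1/20 = (5 + 1)/20 = 6/20 = 3/10 per minute.
Remaining 3/4 at 3/10 per minute takes 5/2 minutes.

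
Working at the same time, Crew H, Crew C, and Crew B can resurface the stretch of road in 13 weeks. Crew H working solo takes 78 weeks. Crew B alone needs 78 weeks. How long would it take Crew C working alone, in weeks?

Combined rate is 1/13 per week.
Known contribution: 1/78 + 1/78 = (1 + 1)/78 = 2/78 = 1/39 per week.
So Crew C's rate is 1/13 − 1/39 = 2/39, meaning 39/2 weeks alone.

39/2 weeks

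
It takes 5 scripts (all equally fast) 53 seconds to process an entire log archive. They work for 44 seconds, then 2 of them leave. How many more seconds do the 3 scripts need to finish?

15 seconds

One script does 1/265 of the job per second.
After 44 seconds with 5 scripts, 44/53 is done (9/53 left).
With 3 scripts the rate is 3/265, so the rest takes 9/53 ÷ 3/265 = 15 seconds.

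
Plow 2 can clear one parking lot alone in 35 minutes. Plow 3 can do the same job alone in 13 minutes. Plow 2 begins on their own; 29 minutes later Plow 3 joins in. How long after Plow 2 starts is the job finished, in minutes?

245/8 minutes

In the first 29 minutes Plow 2 alone does 29/35 of the job, leaving 6/35.
Once everyone is working, combined rate: 1/35 + 1/13 = (13 + 35)/455 = 48/455 per minute.
Remaining 6/35 at 48/455 per minute takes 13/8 minutes.
Total from the start = 29 + 13/8 = 245/8 minutes.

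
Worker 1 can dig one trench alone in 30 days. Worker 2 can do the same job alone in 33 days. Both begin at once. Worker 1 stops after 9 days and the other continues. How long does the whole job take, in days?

231/10 days

In the first 9 days the combined rate is 7/110, so 63/110 of the job is done, leaving 47/110.
After worker 1 leaves the rate is 1/33 per day; the remaining 47/110 takes 141/10 days.
Total = 9 + 141/10 = 231/10 days.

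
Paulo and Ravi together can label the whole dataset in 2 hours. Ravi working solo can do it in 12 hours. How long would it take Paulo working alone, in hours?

Combined rate is 1/2 per hour.
Known contribution: 1/12 per hour.
So Paulo's rate is 1/2 − 1/12 = 5/12, meaning 12/5 hours alone.

12/5 hours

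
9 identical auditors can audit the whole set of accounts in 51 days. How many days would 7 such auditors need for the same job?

459/7 days

Total work is 9·51 = 459 auditor-days.
With 7 auditors: 459/7 days.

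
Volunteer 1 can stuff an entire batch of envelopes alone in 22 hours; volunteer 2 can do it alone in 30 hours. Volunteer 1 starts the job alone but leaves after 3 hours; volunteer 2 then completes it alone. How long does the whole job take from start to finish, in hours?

318/11 hours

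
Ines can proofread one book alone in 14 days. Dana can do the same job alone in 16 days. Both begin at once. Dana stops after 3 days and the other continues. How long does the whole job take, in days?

In the first 3 days the combined rate is 15/112, so 45/112 of the job is done, leaving 67/112.
After Dana leaves the rate is 1/14 per day; the remaining 67/112 takes 67/8 days.
Total = 3 + 67/8 = 91/8 days.

91/8 days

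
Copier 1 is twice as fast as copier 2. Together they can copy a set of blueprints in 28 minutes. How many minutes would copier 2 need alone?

84 minutes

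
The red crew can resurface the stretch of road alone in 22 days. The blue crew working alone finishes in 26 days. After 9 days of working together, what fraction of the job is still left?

Combined rate: 1/22 + 1/26 = (13 + 11)/286 = 24/286 = 12/143 per day.
In 9 days they complete 9·12/143 = 108/143 of the job.
So 35/143 remains.

35/143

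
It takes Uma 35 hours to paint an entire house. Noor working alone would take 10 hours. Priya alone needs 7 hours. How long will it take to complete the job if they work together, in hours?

70/19 hours

Combined rate: 1/35 + 1/10 + 1/7 = (2 + 7 + 10)/70 = 19/70 per hour.
Time = 1 ÷ (19/70) = 70/19 hours.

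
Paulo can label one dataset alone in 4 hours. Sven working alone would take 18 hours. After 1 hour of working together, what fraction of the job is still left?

Combined rate: 1/4 + 1/18 = (9 + 2)/36 = 11/36 per hour.
In 1 hour they complete 1·11/36 = 11/36 of the job.
So 25/36 remains.

25/36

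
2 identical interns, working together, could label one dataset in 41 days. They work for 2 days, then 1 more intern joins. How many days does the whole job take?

28 days

One intern does 1/82 of the job per day.
After 2 days with 2 interns, 2/41 is done (39/41 left).
With 3 interns the rate is 3/82, so the rest takes 39/41 ÷ 3/82 = 26 days.
Total = 2 + 26 = 28 days.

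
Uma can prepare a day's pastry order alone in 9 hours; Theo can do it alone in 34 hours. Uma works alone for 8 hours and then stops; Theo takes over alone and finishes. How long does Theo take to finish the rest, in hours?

In 8 hours Uma does 8/9 of the job, leaving 1/9.
Theo works at 1/34 per hour, so finishing takes 1/9 ÷ 1/34 = 34/9 hours.

34/9 hours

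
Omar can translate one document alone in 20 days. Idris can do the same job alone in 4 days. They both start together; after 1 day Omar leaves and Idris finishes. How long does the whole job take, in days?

In the first 1 day the combined rate is 3/10, so 3/10 of the job is done, leaving 7/10.
After Omar leaves the rate is 1/4 per day; the remaining 7/10 takes 14/5 days.
Total = 1 + 14/5 = 19/5 days.

19/5 days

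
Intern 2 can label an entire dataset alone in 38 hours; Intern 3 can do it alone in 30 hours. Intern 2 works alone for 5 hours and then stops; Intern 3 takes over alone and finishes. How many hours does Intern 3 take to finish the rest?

495/19 hours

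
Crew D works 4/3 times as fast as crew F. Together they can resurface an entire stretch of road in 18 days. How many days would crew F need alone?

42 days

Let crew F's rate be r; then crew D's rate is (4/3)r, so together (4/3 + 1)r = (7/3)r = 1/18.
Thus r = 1/42 per day.
Crew F alone: 42 days; crew D alone: 63/2 days.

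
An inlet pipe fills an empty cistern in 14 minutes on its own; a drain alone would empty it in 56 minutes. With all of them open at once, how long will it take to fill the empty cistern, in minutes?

Net rate = 1/14 − 1/56 = (4 − 1)/56 = 3/56 per minute.
Filling time = 1 ÷ (3/56) = 56/3 minutes.

56/3 minutes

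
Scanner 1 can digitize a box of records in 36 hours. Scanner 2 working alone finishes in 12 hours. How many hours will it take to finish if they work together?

9 hours

Combined rate: 1/36 + 1/12 = (1 + 3)/36 = 4/36 = 1/9 per hour.
Time = 1 ÷ (1/9) = 9 hours.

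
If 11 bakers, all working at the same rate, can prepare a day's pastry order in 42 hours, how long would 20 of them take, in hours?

231/10 hours

Total work is 11·42 = 462 baker-hours.
With 20 bakers: 462/20 = 231/10 hours.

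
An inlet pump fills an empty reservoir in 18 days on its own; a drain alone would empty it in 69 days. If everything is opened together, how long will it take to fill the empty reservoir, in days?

414/17 days

Net rate = 1/18 − 1/69 = (23 − 6)/414 = 17/414 per day.
Filling time = 1 ÷ (17/414) = 414/17 days.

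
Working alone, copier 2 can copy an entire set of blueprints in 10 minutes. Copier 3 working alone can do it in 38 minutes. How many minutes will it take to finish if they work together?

95/12 minutes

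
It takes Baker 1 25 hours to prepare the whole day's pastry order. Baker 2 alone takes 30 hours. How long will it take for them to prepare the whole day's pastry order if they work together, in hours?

150/11 hours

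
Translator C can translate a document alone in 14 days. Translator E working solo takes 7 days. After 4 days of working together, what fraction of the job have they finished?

Combined rate: 1/14 + 1/7 = (1 + 2)/14 = 3/14 per day.
In 4 days they complete 4·3/14 = 6/7 of the job.

6/7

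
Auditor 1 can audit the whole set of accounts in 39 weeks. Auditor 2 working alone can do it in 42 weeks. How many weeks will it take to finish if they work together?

182/9 weeks

With two workers the combined time is the product over the sum: 39·42/(39+42) = 1638/81 = 182/9 weeks.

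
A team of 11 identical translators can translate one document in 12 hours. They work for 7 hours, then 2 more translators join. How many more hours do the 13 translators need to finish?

One translator does 1/132 of the job per hour.
After 7 hours with 11 translators, 7/12 is done (5/12 left).
With 13 translators the rate is 13/132, so the rest takes 5/12 ÷ 13/132 = 55/13 hours.

55/13 hours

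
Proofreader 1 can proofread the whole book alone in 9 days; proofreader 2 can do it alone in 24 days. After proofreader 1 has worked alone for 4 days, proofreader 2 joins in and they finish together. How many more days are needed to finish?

In 4 days proofreader 1 does 4/9 of the job, leaving 5/9.
Proofreader 1 and proofreader 2 together work at 11/72 per day, so finishing takes 5/9 ÷ 11/72 = 40/11 days.

40/11 days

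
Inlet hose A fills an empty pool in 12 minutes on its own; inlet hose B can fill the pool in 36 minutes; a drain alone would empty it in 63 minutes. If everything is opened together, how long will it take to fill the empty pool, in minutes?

21/2 minutes

Net rate = 1/12 + 1/36 − 1/63 = (21 + 7 − 4)/252 = 24/252 = 2/21 per minute.
Filling time = 1 ÷ (2/21) = 21/2 minutes.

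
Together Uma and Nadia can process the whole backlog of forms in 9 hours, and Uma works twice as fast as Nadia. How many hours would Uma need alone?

27/2 hours

Let Nadia's rate be r; then Uma's rate is 2r, so together (2 + 1)r = 3r = 1/9.
Thus r = 1/27 per hour.
Nadia alone: 27 hours; Uma alone: 27/2 hours.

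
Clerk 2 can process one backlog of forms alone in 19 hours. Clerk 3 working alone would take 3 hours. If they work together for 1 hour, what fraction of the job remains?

Combined rate: 1/19 + 1/3 = (3 + 19)/57 = 22/57 per hour.
In 1 hour they complete 1·22/57 = 22/57 of the job.
So 35/57 remains.

35/57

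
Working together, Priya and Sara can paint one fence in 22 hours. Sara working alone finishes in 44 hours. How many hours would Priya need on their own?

44 hours

Combined rate is 1/22 per hour.
Known contribution: 1/44 per hour.
So Priya's rate is 1/22 − 1/44 = 1/44, meaning 44 hours alone.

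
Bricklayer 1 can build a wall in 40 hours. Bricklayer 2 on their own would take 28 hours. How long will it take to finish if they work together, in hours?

280/17 hours

Combined rate: 1/40 + 1/28 = (7 + 10)/280 = 17/280 per hour.
Time = 1 ÷ (17/280) = 280/17 hours.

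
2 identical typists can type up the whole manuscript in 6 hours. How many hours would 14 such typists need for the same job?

Total work is 2·6 = 12 typist-hours.
With 14 typists: 12/14 = 6/7 hours.

6/7 hours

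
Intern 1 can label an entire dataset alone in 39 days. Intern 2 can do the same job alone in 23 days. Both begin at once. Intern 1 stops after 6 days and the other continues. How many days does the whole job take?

253/13 days

In the first 6 days the combined rate is 62/897, so 124/299 of the job is done, leaving 175/299.
After intern 1 leaves the rate is 1/23 per day; the remaining 175/299 takes 175/13 days.
Total = 6 + 175/13 = 253/13 days.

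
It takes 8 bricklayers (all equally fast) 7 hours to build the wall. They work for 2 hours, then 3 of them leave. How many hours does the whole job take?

10 hours

One bricklayer does 1/56 of the job per hour.
After 2 hours with 8 bricklayers, 2/7 is done (5/7 left).
With 5 bricklayers the rate is 5/56, so the rest takes 5/7 ÷ 5/56 = 8 hours.
Total = 2 + 8 = 10 hours.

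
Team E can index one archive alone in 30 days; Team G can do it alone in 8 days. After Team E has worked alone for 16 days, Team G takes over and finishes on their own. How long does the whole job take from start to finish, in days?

296/15 days

In 16 days Team E does 16/30 = 8/15 of the job, leaving 7/15.
Team G works at 1/8 per day, so finishing takes 7/15 ÷ 1/8 = 56/15 days.
Total time = 16 + 56/15 = 296/15 days.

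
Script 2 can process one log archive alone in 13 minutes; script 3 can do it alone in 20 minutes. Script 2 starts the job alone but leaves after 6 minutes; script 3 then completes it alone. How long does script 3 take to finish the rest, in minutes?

In 6 minutes script 2 does 6/13 of the job, leaving 7/13.
Script 3 works at 1/20 per minute, so finishing takes 7/13 ÷ 1/20 = 140/13 minutes.

140/13 minutes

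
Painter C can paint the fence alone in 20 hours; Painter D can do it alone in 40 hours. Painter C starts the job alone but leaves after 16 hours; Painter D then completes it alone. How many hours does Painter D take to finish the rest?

8 hours

In 16 hours Painter C does 16/20 = 4/5 of the job, leaving 1/5.
Painter D works at 1/40 per hour, so finishing takes 1/5 ÷ 1/40 = 8 hours.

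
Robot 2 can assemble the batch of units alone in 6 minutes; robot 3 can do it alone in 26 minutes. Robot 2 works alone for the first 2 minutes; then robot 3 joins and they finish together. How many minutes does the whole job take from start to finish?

In 2 minutes robot 2 does 2/6 = 1/3 of the job, leaving 2/3.
Robot 2 and robot 3 together work at 8/39 per minute, so finishing takes 2/3 ÷ 8/39 = 13/4 minutes.
Total time = 2 + 13/4 = 21/4 minutes.

21/4 minutes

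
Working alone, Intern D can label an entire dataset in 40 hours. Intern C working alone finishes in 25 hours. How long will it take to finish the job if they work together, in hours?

Combined rate: 1/40 + 1/25 = (5 + 8)/200 = 13/200 per hour.
Time = 1 ÷ (13/200) = 200/13 hours.

200/13 hours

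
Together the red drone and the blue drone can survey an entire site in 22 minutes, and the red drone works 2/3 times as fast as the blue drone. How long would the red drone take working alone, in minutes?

55 minutes

Let the blue drone's rate be r; then the red drone's rate is (2/3)r, so together (2/3 + 1)r = (5/3)r = 1/22.
Thus r = 3/110 per minute.
The blue drone alone: 110/3 minutes; the red drone alone: 55 minutes.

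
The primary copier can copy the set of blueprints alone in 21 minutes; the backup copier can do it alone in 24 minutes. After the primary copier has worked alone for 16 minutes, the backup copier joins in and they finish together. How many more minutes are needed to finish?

8/3 minutes

In 16 minutes the primary copier does 16/21 of the job, leaving 5/21.
The primary copier and the backup copier together work at 5/56 per minute, so finishing takes 5/21 ÷ 5/56 = 8/3 minutes.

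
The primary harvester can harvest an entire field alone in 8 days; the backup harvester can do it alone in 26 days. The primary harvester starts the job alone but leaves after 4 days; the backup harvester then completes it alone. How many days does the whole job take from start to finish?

In 4 days the primary harvester does 4/8 = 1/2 of the job, leaving 1/2.
The backup harvester works at 1/26 per day, so finishing takes 1/2 ÷ 1/26 = 13 days.
Total time = 4 + 13 = 17 days.

17 days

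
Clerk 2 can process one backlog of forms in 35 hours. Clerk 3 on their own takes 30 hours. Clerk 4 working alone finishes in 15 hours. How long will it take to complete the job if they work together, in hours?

Combined rate: 1/35 + 1/30 + 1/15 = (6 + 7 + 14)/210 = 27/210 = 9/70 per hour.
Time = 1 ÷ (9/70) = 70/9 hours.

70/9 hours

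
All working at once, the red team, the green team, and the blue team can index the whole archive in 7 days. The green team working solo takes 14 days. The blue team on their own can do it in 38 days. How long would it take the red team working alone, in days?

133/6 days

Combined rate is 1/7 per day.
Known contribution: 1/14 + 1/38 = (19 + 7)/266 = 26/266 = 13/133 per day.
So the red team's rate is 1/7 − 13/133 = 6/133, meaning 133/6 days alone.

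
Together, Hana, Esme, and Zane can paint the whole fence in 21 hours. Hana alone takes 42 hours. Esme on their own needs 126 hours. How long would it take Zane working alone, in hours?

Combined rate is 1/21 per hour.
Known contribution: 1/42 + 1/126 = (3 + 1)/126 = 4/126 = 2/63 per hour.
So Zane's rate is 1/21 − 2/63 = 1/63, meaning 63 hours alone.

63 hours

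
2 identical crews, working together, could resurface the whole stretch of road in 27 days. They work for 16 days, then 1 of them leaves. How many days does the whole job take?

One crew does 1/54 of the job per day.
After 16 days with 2 crews, 16/27 is done (11/27 left).
With 1 crew the rate is 1/54, so the rest takes 11/27 ÷ 1/54 = 22 days.
Total = 16 + 22 = 38 days.

38 days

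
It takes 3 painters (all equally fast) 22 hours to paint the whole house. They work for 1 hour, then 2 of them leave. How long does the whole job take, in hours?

64 hours

One painter does 1/66 of the job per hour.
After 1 hour with 3 painters, 1/22 is done (21/22 left).
With 1 painter the rate is 1/66, so the rest takes 21/22 ÷ 1/66 = 63 hours.
Total = 1 + 63 = 64 hours.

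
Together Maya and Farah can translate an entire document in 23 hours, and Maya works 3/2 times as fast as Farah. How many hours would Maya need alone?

Let Farah's rate be r; then Maya's rate is (3/2)r, so together (3/2 + 1)r = (5/2)r = 1/23.
Thus r = 2/115 per hour.
Farah alone: 115/2 hours; Maya alone: 115/3 hours.

115/3 hours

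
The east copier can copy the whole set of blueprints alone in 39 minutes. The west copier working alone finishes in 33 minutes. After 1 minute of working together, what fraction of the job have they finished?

Combined rate: 1/39 + 1/33 = (11 + 13)/429 = 24/429 = 8/143 per minute.
In 1 minute they complete 1·8/143 = 8/143 of the job.

8/143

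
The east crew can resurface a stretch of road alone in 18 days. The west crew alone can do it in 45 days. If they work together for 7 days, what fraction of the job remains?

41/90

Combined rate: 1/18 + 1/45 = (5 + 2)/90 = 7/90 per day.
In 7 days they complete 7·7/90 = 49/90 of the job.
So 41/90 remains.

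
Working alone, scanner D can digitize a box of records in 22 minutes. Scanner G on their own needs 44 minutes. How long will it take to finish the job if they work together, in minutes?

44/3 minutes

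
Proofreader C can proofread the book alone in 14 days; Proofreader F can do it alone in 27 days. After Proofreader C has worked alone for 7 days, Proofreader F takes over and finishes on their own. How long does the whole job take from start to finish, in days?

41/2 days

In 7 days Proofreader C does 7/14 = 1/2 of the job, leaving 1/2.
Proofreader F works at 1/27 per day, so finishing takes 1/2 ÷ 1/27 = 27/2 days.
Total time = 7 + 27/2 = 41/2 days.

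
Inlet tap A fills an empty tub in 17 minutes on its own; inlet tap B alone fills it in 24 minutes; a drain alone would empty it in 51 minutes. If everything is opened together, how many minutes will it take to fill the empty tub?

136/11 minutes

Net rate = 1/17 + 1/24 − 1/51 = (24 + 17 − 8)/408 = 33/408 = 11/136 per minute.
Filling time = 1 ÷ (11/136) = 136/11 minutes.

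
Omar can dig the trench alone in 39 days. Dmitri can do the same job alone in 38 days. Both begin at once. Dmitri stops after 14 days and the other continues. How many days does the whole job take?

In the first 14 days the combined rate is 77/1482, so 539/741 of the job is done, leaving 202/741.
After Dmitri leaves the rate is 1/39 per day; the remaining 202/741 takes 202/19 days.
Total = 14 + 202/19 = 468/19 days.

468/19 days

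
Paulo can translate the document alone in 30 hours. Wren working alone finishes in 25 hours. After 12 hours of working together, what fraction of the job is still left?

Combined rate: 1/30 + 1/25 = (5 + 6)/150 = 11/150 per hour.
In 12 hours they complete 12·11/150 = 22/25 of the job.
So 3/25 remains.

3/25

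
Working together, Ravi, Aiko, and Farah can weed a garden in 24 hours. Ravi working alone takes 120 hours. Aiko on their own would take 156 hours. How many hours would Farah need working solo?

Combined rate is 1/24 per hour.
Known contribution: 1/120 + 1/156 = (13 + 10)/1560 = 23/1560 per hour.
So Farah's rate is 1/24 − 23/1560 = 7/260, meaning 260/7 hours alone.

260/7 hours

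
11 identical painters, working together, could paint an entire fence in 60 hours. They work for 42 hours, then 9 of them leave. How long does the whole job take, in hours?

One painter does 1/660 of the job per hour.
After 42 hours with 11 painters, 7/10 is done (3/10 left).
With 2 painters the rate is 2/660 = 1/330, so the rest takes 3/10 ÷ 1/330 = 99 hours.
Total = 42 + 99 = 141 hours.

141 hours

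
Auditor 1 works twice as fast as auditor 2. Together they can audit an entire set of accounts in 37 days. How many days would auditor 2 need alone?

111 days

Let auditor 2's rate be r; then auditor 1's rate is 2r, so together (2 + 1)r = 3r = 1/37.
Thus r = 1/111 per day.
Auditor 2 alone: 111 days; auditor 1 alone: 111/2 days.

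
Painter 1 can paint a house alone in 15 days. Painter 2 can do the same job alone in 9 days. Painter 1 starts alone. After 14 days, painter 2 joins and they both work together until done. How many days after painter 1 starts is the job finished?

115/8 days

In the first 14 days painter 1 alone does 14/15 of the job, leaving 1/15.
Once everyone is working, combined rate: 1/15 + 1/9 = (3 + 5)/45 = 8/45 per day.
Remaining 1/15 at 8/45 per day takes 3/8 days.
Total from the start = 14 + 3/8 = 115/8 days.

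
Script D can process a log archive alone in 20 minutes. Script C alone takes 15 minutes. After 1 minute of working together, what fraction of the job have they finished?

7/60

Combined rate: 1/20 + 1/15 = (3 + 4)/60 = 7/60 per minute.
In 1 minute they complete 1·7/60 = 7/60 of the job.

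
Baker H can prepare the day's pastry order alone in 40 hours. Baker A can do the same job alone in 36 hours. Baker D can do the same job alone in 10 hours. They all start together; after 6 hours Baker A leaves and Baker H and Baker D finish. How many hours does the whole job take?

20/3 hours

In the first 6 hours the combined rate is 11/72, so 11/12 of the job is done, leaving 1/12.
After Baker A leaves the rate is 1/8 per hour; the remaining 1/12 takes 2/3 hours.
Total = 6 + 2/3 = 20/3 hours.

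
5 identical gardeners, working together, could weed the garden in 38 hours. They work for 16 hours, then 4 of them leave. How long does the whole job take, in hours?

126 hours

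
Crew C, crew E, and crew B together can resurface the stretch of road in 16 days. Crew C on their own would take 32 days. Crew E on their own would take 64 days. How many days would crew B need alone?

64 days

Combined rate is 1/16 per day.
Known contribution: 1/32 + 1/64 = (2 + 1)/64 = 3/64 per day.
So crew B's rate is 1/16 − 3/64 = 1/64, meaning 64 days alone.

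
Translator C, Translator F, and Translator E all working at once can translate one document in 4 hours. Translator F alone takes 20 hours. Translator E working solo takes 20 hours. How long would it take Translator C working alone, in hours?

20/3 hours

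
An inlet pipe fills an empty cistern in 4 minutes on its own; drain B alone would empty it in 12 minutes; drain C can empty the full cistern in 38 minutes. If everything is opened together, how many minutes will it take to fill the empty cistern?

57/8 minutes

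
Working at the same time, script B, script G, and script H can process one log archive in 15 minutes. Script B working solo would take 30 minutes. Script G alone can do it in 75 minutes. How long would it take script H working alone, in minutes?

Combined rate is 1/15 per minute.
Known contribution: 1/30 + 1/75 = (5 + 2)/150 = 7/150 per minute.
So script H's rate is 1/15 − 7/150 = 1/50, meaning 50 minutes alone.

50 minutes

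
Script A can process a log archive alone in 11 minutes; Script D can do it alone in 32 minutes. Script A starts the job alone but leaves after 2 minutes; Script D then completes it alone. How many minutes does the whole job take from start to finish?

In 2 minutes Script A does 2/11 of the job, leaving 9/11.
Script D works at 1/32 per minute, so finishing takes 9/11 ÷ 1/32 = 288/11 minutes.
Total time = 2 + 288/11 = 310/11 minutes.

310/11 minutes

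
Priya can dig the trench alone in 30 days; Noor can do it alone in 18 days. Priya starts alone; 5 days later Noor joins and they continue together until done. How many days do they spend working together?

75/8 days

In 5 days Priya does 5/30 = 1/6 of the job, leaving 5/6.
Priya and Noor together work at 4/45 per day, so finishing takes 5/6 ÷ 4/45 = 75/8 days.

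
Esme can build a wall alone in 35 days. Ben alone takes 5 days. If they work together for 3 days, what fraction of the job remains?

Combined rate: 1/35 + 1/5 = (1 + 7)/35 = 8/35 per day.
In 3 days they complete 3·8/35 = 24/35 of the job.
So 11/35 remains.

11/35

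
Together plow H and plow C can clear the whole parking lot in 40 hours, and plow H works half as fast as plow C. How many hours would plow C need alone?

Let plow C's rate be r; then plow H's rate is (1/2)r, so together (1/2 + 1)r = (3/2)r = 1/40.
Thus r = 1/60 per hour.
Plow C alone: 60 hours; plow H alone: 120 hours.

60 hours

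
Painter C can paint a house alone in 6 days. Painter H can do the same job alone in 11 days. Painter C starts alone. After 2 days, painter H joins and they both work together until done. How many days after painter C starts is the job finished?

78/17 days

In the first 2 days painter C alone does 2/6 = 1/3 of the job, leaving 2/3.
Once everyone is working, combined rate: 1/6 + 1/11 = (11 + 6)/66 = 17/66 per day.
Remaining 2/3 at 17/66 per day takes 44/17 days.
Total from the start = 2 + 44/17 = 78/17 days.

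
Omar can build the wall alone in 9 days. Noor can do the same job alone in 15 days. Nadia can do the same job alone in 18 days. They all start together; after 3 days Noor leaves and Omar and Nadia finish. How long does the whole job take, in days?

24/5 days

In the first 3 days the combined rate is 7/30, so 7/10 of the job is done, leaving 3/10.
After Noor leaves the rate is 1/6 per day; the remaining 3/10 takes 9/5 days.
Total = 3 + 9/5 = 24/5 days.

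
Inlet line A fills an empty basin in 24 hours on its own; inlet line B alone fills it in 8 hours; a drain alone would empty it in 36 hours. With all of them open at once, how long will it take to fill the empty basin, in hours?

36/5 hours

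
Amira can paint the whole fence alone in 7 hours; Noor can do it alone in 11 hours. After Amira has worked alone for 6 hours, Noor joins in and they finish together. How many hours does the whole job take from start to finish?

119/18 hours

In 6 hours Amira does 6/7 of the job, leaving 1/7.
Amira and Noor together work at 18/77 per hour, so finishing takes 1/7 ÷ 18/77 = 11/18 hours.
Total time = 6 + 11/18 = 119/18 hours.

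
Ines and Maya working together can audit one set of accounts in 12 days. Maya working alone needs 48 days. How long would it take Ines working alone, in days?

Combined rate is 1/12 per day.
Known contribution: 1/48 per day.
So Ines's rate is 1/12 − 1/48 = 1/16, meaning 16 days alone.

16 days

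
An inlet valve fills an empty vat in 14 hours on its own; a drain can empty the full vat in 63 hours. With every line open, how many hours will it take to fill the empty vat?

Net rate = 1/14 − 1/63 = (9 − 2)/126 = 7/126 = 1/18 per hour.
Filling time = 1 ÷ (1/18) = 18 hours.

18 hours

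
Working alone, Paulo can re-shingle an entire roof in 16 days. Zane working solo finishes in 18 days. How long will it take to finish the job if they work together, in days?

144/17 days

Combined rate: 1/16 + 1/18 = (9 + 8)/144 = 17/144 per day.
Time = 1 ÷ (17/144) = 144/17 days.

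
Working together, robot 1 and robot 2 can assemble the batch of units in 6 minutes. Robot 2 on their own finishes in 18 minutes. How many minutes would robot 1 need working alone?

Combined rate is 1/6 per minute.
Known contribution: 1/18 per minute.
So robot 1's rate is 1/6 − 1/18 = 1/9, meaning 9 minutes alone.

9 minutes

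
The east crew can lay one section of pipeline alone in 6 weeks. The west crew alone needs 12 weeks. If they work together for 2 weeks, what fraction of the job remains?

1/2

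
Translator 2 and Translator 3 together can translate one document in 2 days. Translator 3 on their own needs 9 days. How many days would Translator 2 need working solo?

18/7 days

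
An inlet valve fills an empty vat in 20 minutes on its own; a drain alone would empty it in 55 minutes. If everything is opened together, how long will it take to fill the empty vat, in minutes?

220/7 minutes

Net rate = 1/20 − 1/55 = (11 − 4)/220 = 7/220 per minute.
Filling time = 1 ÷ (7/220) = 220/7 minutes.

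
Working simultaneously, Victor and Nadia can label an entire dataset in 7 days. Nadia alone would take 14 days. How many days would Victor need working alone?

14 days

Combined rate is 1/7 per day.
Known contribution: 1/14 per day.
So Victor's rate is 1/7 − 1/14 = 1/14, meaning 14 days alone.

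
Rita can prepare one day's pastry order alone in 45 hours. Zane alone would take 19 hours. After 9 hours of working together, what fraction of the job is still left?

Combined rate: 1/45 + 1/19 = (19 + 45)/855 = 64/855 per hour.
In 9 hours they complete 9·64/855 = 64/95 of the job.
So 31/95 remains.

31/95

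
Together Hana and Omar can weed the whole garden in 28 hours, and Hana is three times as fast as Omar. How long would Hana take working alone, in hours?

Let Omar's rate be r; then Hana's rate is 3r, so together (3 + 1)r = 4r = 1/28.
Thus r = 1/112 per hour.
Omar alone: 112 hours; Hana alone: 112/3 hours.

112/3 hours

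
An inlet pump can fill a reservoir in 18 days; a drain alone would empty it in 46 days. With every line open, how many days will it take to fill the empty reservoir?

Net rate = 1/18 − 1/46 = (23 − 9)/414 = 14/414 = 7/207 per day.
Filling time = 1 ÷ (7/207) = 207/7 days.

207/7 days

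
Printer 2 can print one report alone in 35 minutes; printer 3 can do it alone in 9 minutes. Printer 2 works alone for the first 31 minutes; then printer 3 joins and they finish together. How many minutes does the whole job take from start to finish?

In 31 minutes printer 2 does 31/35 of the job, leaving 4/35.
Printer 2 and printer 3 together work at 44/315 per minute, so finishing takes 4/35 ÷ 44/315 = 9/11 minutes.
Total time = 31 + 9/11 = 350/11 minutes.

350/11 minutes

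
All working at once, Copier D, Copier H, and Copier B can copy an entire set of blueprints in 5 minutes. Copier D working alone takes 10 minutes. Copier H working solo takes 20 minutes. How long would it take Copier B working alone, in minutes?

20 minutes

Combined rate is 1/5 per minute.
Known contribution: 1/10 + 1/20 = (2 + 1)/20 = 3/20 per minute.
So Copier B's rate is 1/5 − 3/20 = 1/20, meaning 20 minutes alone.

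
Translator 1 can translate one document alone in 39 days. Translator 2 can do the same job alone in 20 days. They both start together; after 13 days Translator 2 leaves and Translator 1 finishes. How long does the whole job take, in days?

In the first 13 days the combined rate is 59/780, so 59/60 of the job is done, leaving 1/60.
After Translator 2 leaves the rate is 1/39 per day; the remaining 1/60 takes 13/20 days.
Total = 13 + 13/20 = 273/20 days.

273/20 days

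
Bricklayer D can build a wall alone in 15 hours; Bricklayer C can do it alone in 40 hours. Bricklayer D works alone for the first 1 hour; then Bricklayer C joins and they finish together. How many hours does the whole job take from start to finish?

In 1 hour Bricklayer D does 1/15 of the job, leaving 14/15.
Bricklayer D and Bricklayer C together work at 11/120 per hour, so finishing takes 14/15 ÷ 11/120 = 112/11 hours.
Total time = 1 + 112/11 = 123/11 hours.

123/11 hours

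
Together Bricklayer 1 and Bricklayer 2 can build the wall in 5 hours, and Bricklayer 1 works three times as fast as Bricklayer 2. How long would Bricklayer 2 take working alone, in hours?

20 hours

Let Bricklayer 2's rate be r; then Bricklayer 1's rate is 3r, so together (3 + 1)r = 4r = 1/5.
Thus r = 1/20 per hour.
Bricklayer 2 alone: 20 hours; Bricklayer 1 alone: 20/3 hours.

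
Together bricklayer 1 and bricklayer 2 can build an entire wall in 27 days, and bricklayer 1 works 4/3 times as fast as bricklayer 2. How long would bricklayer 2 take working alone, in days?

Let bricklayer 2's rate be r; then bricklayer 1's rate is (4/3)r, so together (4/3 + 1)r = (7/3)r = 1/27.
Thus r = 1/63 per day.
Bricklayer 2 alone: 63 days; bricklayer 1 alone: 189/4 days.

63 days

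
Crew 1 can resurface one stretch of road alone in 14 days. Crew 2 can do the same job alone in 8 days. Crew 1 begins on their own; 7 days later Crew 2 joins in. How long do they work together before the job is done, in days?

28/11 days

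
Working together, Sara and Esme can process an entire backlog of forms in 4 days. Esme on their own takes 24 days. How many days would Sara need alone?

Combined rate is 1/4 per day.
Known contribution: 1/24 per day.
So Sara's rate is 1/4 − 1/24 = 5/24, meaning 24/5 days alone.

24/5 days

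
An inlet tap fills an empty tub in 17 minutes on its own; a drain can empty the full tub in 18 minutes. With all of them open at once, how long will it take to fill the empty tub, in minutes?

Net rate = 1/17 − 1/18 = (18 − 17)/306 = 1/306 per minute.
Filling time = 1 ÷ (1/306) = 306 minutes.

306 minutes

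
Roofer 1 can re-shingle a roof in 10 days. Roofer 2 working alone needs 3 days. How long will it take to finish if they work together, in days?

Combined rate: 1/10 + 1/3 = (3 + 10)/30 = 13/30 per day.
Time = 1 ÷ (13/30) = 30/13 days.

30/13 days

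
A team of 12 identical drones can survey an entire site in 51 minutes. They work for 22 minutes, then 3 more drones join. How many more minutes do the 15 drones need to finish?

116/5 minutes

One drone does 1/612 of the job per minute.
After 22 minutes with 12 drones, 22/51 is done (29/51 left).
With 15 drones the rate is 15/612 = 5/204, so the rest takes 29/51 ÷ 5/204 = 116/5 minutes.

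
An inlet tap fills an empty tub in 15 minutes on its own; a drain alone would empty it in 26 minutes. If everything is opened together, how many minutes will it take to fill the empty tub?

Net rate = 1/15 − 1/26 = (26 − 15)/390 = 11/390 per minute.
Filling time = 1 ÷ (11/390) = 390/11 minutes.

390/11 minutes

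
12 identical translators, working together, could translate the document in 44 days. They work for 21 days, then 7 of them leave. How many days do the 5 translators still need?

276/5 days

One translator does 1/528 of the job per day.
After 21 days with 12 translators, 21/44 is done (23/44 left).
With 5 translators the rate is 5/528, so the rest takes 23/44 ÷ 5/528 = 276/5 days.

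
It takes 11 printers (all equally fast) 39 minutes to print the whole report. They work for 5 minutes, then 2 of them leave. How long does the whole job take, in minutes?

One printer does 1/429 of the job per minute.
After 5 minutes with 11 printers, 5/39 is done (34/39 left).
With 9 printers the rate is 9/429 = 3/143, so the rest takes 34/39 ÷ 3/143 = 374/9 minutes.
Total = 5 + 374/9 = 419/9 minutes.

419/9 minutes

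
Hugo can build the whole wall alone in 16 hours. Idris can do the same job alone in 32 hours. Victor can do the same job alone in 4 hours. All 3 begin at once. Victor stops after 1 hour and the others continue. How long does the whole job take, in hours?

8 hours

In the first 1 hour the combined rate is 11/32, so 11/32 of the job is done, leaving 21/32.
After Victor leaves the rate is 3/32 per hour; the remaining 21/32 takes 7 hours.
Total = 1 + 7 = 8 hours.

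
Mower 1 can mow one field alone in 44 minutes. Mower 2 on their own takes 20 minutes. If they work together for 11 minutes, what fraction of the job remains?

1/5

Combined rate: 1/44 + 1/20 = (5 + 11)/220 = 16/220 = 4/55 per minute.
In 11 minutes they complete 11·4/55 = 4/5 of the job.
So 1/5 remains.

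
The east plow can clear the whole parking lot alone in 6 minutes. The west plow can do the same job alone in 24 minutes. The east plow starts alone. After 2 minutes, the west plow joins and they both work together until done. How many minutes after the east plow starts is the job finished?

26/5 minutes

In the first 2 minutes the east plow alone does 2/6 = 1/3 of the job, leaving 2/3.
Once everyone is working, combined rate: 1/6 + 1/24 = (4 + 1)/24 = 5/24 per minute.
Remaining 2/3 at 5/24 per minute takes 16/5 minutes.
Total from the start = 2 + 16/5 = 26/5 minutes.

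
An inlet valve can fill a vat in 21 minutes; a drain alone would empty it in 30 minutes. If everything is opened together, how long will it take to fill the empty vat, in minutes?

70 minutes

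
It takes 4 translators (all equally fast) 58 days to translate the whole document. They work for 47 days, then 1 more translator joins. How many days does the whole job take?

One translator does 1/232 of the job per day.
After 47 days with 4 translators, 47/58 is done (11/58 left).
With 5 translators the rate is 5/232, so the rest takes 11/58 ÷ 5/232 = 44/5 days.
Total = 47 + 44/5 = 279/5 days.

279/5 days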